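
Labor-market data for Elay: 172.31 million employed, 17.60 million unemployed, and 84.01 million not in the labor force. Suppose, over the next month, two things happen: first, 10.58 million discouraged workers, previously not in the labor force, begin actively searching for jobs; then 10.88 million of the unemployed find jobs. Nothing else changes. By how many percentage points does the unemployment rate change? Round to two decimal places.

The unemployment rate changes by −0.64 percentage points.

Initially, labor force = 172.31 + 17.60 = 189.91 million, so u = 17.60/189.91 = 9.27%.
After the first change, unemployed and labor force both rise by 10.58 → E = 172.31, U = 28.18, labor force = 200.49 million.
After the second change, unemployed falls and employed rises by 10.88; labor force unchanged → E = 183.19, U = 17.30, labor force = 200.49 million.
New unemployment rate = 17.30 / 200.49 = 8.63%.
Change = 8.63% − 9.27% = −0.64 percentage points.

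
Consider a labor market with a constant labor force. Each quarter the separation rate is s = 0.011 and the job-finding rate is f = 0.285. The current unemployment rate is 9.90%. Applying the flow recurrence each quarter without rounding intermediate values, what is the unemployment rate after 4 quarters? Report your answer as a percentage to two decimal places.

Unemployment rate after four quarters ≈ 5.24%.

With a fixed labor force, u_{t+1} = u_t + s·(1−u_t) − f·u_t = u_t·(1−s−f) + s.
Here 1−s−f = 0.704 and s = 0.011.
u_1 = 0.099000 × 0.704 + 0.011 = 0.080696.
u_2 = 0.080696 × 0.704 + 0.011 = 0.067810.
u_3 = 0.067810 × 0.704 + 0.011 = 0.058738.
u_4 = 0.058738 × 0.704 + 0.011 = 0.052352.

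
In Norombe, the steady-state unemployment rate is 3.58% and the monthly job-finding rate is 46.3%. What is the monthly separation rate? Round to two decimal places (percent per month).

From u* = s/(s+f): s = u·f/(1−u).
s = 0.0358 × 46.3 / (1 − 0.0358) = 1.6575 / 0.9642 ≈ 1.72% per month.

Separation rate ≈ 1.72% per month.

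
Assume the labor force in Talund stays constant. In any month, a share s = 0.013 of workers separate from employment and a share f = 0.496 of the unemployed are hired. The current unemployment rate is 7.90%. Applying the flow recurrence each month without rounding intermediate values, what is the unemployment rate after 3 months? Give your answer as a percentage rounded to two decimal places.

Unemployment rate after three months ≈ 3.19%.

With a fixed labor force, u_{t+1} = u_t + s·(1−u_t) − f·u_t = u_t·(1−s−f) + s.
Here 1−s−f = 0.491 and s = 0.013.
u_1 = 0.079000 × 0.491 + 0.013 = 0.051789.
u_2 = 0.051789 × 0.491 + 0.013 = 0.038428.
u_3 = 0.038428 × 0.491 + 0.013 = 0.031868.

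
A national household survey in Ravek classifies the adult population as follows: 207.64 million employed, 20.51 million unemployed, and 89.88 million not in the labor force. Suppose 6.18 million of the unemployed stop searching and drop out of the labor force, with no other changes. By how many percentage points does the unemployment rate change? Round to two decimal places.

Initially, labor force = 207.64 + 20.51 = 228.15 million, so u = 20.51/228.15 = 8.99%.
After the change, unemployed and labor force both fall by 6.18 → E = 207.64, U = 14.33, labor force = 221.97 million.
New unemployment rate = 14.33 / 221.97 = 6.46%.
Change = 6.46% − 8.99% = −2.53 percentage points.

The unemployment rate changes by −2.53 percentage points.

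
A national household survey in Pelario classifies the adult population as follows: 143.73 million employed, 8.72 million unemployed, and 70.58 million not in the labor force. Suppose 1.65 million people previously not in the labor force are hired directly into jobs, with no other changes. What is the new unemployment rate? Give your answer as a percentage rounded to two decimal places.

Initially, labor force = 143.73 + 8.72 = 152.45 million, so u = 8.72/152.45 = 5.72%.
After the change, employed and labor force both rise by 1.65; unemployed unchanged → E = 145.38, U = 8.72, labor force = 154.10 million.
New unemployment rate = 8.72 / 154.10 = 5.66%.

New unemployment rate ≈ 5.66%.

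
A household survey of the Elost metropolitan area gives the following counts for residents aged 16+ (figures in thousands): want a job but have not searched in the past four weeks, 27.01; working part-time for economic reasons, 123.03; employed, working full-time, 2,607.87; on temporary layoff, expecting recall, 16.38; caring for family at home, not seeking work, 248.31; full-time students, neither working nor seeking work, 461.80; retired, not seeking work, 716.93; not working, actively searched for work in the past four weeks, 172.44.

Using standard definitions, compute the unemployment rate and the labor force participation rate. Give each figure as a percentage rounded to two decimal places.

Unemployment rate ≈ 6.47%; labor force participation rate ≈ 66.76%.

Employed = 123.03 + 2,607.87 = 2,730.90 thousand (anyone who worked, including part-time for economic reasons, counts as employed).
Unemployed = 16.38 + 172.44 = 188.82 thousand (jobless and actively searching, or on temporary layoff).
Labor force = 2,730.90 + 188.82 = 2,919.72 thousand.
Not in labor force = 27.01 + 248.31 + 461.80 + 716.93 = 1,454.05 thousand (those not working and not actively searching are outside the labor force — including those who want a job but have given up searching).
Civilian working-age population = 2,919.72 + 1,454.05 = 4,373.77 thousand.
Unemployment rate = 188.82 / 2,919.72 = 6.47%.
Labor force participation rate = 2,919.72 / 4,373.77 = 66.76%.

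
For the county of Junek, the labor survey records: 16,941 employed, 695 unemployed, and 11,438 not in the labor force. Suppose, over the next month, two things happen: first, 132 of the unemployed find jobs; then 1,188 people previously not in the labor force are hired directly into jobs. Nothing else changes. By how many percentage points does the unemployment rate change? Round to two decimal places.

Initially, labor force = 16,941 + 695 = 17,636, so u = 695/17,636 = 3.94%.
After the first change, unemployed falls and employed rises by 132; labor force unchanged → E = 17,073, U = 563, labor force = 17,636.
After the second change, employed and labor force both rise by 1,188; unemployed unchanged → E = 18,261, U = 563, labor force = 18,824.
New unemployment rate = 563 / 18,824 = 2.99%.
Change = 2.99% − 3.94% = −0.95 percentage points.

The unemployment rate changes by −0.95 percentage points.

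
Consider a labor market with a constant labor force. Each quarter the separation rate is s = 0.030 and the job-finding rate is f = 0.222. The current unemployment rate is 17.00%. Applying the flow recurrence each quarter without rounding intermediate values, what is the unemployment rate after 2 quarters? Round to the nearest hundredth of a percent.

Unemployment rate after two quarters ≈ 14.76%.

With a fixed labor force, u_{t+1} = u_t + s·(1−u_t) − f·u_t = u_t·(1−s−f) + s.
Here 1−s−f = 0.748 and s = 0.030.
u_1 = 0.170000 × 0.748 + 0.030 = 0.157160.
u_2 = 0.157160 × 0.748 + 0.030 = 0.147556.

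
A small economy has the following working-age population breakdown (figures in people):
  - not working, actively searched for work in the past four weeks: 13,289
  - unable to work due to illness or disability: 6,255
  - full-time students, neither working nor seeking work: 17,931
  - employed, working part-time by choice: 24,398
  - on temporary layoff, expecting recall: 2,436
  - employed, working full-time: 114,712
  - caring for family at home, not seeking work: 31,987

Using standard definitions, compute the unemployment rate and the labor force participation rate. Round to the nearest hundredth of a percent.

Unemployment rate ≈ 10.16%; labor force participation rate ≈ 73.38%.

Employed = 24,398 + 114,712 = 139,110.
Unemployed = 13,289 + 2,436 = 15,725 (jobless and actively searching, or on temporary layoff).
Labor force = 139,110 + 15,725 = 154,835.
Not in labor force = 6,255 + 17,931 + 31,987 = 56,173 (those not working and not actively searching are outside the labor force).
Civilian working-age population = 154,835 + 56,173 = 211,008.
Unemployment rate = 15,725 / 154,835 = 10.16%.
Labor force participation rate = 154,835 / 211,008 = 73.38%.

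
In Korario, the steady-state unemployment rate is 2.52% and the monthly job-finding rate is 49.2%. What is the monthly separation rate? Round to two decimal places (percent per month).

Separation rate ≈ 1.27% per month.

From u* = s/(s+f): s = u·f/(1−u).
s = 0.0252 × 49.2 / (1 − 0.0252) = 1.2398 / 0.9748 ≈ 1.27% per month.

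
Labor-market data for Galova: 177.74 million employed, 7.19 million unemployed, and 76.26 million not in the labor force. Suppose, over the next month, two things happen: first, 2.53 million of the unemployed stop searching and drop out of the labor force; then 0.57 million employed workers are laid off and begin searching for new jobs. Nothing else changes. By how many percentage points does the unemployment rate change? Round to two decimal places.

The unemployment rate changes by −1.02 percentage points.

Initially, labor force = 177.74 + 7.19 = 184.93 million, so u = 7.19/184.93 = 3.89%.
After the first change, unemployed and labor force both fall by 2.53 → E = 177.74, U = 4.66, labor force = 182.40 million.
After the second change, employed falls and unemployed rises by 0.57; labor force unchanged → E = 177.17, U = 5.23, labor force = 182.40 million.
New unemployment rate = 5.23 / 182.40 = 2.87%.
Change = 2.87% − 3.89% = −1.02 percentage points.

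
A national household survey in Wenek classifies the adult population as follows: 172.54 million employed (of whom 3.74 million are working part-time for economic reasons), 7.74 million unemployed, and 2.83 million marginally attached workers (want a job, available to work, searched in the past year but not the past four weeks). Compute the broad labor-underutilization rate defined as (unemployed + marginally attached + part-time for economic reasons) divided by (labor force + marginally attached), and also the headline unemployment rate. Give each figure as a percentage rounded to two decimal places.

Labor force = 172.54 + 7.74 = 180.28 million.
Numerator = 7.74 + 2.83 + 3.74 = 14.31 million.
Denominator = 180.28 + 2.83 = 183.11 million.
Broad rate = 14.31 / 183.11 = 7.81%.
Headline unemployment rate = 7.74 / 180.28 = 4.29%.

Broad underutilization rate ≈ 7.81%; headline unemployment rate ≈ 4.29%.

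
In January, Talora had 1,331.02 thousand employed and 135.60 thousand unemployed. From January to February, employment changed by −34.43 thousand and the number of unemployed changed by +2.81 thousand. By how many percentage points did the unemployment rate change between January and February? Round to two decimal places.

January: labor force = 1,331.02 + 135.60 = 1,466.62; u = 135.60/1,466.62 = 9.25%.
February: labor force = 1,296.59 + 138.41 = 1,435.00; u = 138.41/1,435.00 = 9.65%.
Change = 9.65% − 9.25% = +0.40 pp.

The unemployment rate changed by +0.40 percentage points.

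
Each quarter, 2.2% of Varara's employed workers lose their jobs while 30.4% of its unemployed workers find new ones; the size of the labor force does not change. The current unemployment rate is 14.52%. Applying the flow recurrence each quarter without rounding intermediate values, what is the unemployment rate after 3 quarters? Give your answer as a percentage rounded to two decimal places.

Unemployment rate after three quarters ≈ 9.13%.

With a fixed labor force, u_{t+1} = u_t + s·(1−u_t) − f·u_t = u_t·(1−s−f) + s.
Here 1−s−f = 0.674 and s = 0.022.
u_1 = 0.145200 × 0.674 + 0.022 = 0.119865.
u_2 = 0.119865 × 0.674 + 0.022 = 0.102789.
u_3 = 0.102789 × 0.674 + 0.022 = 0.091280.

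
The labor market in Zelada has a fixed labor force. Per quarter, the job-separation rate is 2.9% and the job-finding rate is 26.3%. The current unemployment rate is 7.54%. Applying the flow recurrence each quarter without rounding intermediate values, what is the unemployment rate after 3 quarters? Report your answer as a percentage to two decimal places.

Unemployment rate after three quarters ≈ 9.08%.

With a fixed labor force, u_{t+1} = u_t + s·(1−u_t) − f·u_t = u_t·(1−s−f) + s.
Here 1−s−f = 0.708 and s = 0.029.
u_1 = 0.075400 × 0.708 + 0.029 = 0.082383.
u_2 = 0.082383 × 0.708 + 0.029 = 0.087327.
u_3 = 0.087327 × 0.708 + 0.029 = 0.090828.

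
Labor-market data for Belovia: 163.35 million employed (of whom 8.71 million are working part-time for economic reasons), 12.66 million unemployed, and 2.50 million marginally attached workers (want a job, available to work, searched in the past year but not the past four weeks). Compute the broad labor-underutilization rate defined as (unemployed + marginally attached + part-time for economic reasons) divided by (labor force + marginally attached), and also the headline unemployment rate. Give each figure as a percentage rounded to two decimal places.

Broad underutilization rate ≈ 13.37%; headline unemployment rate ≈ 7.19%.

Labor force = 163.35 + 12.66 = 176.01 million.
Numerator = 12.66 + 2.50 + 8.71 = 23.87 million.
Denominator = 176.01 + 2.50 = 178.51 million.
Broad rate = 23.87 / 178.51 = 13.37%.
Headline unemployment rate = 12.66 / 176.01 = 7.19%.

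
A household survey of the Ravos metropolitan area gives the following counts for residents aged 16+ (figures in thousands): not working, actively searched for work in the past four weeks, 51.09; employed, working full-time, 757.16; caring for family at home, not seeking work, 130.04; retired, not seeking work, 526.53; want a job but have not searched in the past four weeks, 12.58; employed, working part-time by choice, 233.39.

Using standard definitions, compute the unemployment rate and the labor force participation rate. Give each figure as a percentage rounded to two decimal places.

Unemployment rate ≈ 4.90%; labor force participation rate ≈ 60.89%.

Employed = 757.16 + 233.39 = 990.55 thousand.
Unemployed = 51.09 thousand.
Labor force = 990.55 + 51.09 = 1,041.64 thousand.
Not in labor force = 130.04 + 526.53 + 12.58 = 669.15 thousand (those not working and not actively searching are outside the labor force — including those who want a job but have given up searching).
Civilian working-age population = 1,041.64 + 669.15 = 1,710.79 thousand.
Unemployment rate = 51.09 / 1,041.64 = 4.90%.
Labor force participation rate = 1,041.64 / 1,710.79 = 60.89%.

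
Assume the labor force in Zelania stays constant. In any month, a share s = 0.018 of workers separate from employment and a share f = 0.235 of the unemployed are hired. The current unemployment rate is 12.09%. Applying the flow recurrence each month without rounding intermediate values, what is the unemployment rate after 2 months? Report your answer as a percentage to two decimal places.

Unemployment rate after two months ≈ 9.89%.

With a fixed labor force, u_{t+1} = u_t + s·(1−u_t) − f·u_t = u_t·(1−s−f) + s.
Here 1−s−f = 0.747 and s = 0.018.
u_1 = 0.120900 × 0.747 + 0.018 = 0.108312.
u_2 = 0.108312 × 0.747 + 0.018 = 0.098909.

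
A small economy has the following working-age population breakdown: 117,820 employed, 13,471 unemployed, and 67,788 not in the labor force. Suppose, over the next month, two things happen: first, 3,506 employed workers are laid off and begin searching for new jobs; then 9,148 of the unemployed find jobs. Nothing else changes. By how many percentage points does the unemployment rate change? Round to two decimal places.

The unemployment rate changes by −4.30 percentage points.

Initially, labor force = 117,820 + 13,471 = 131,291, so u = 13,471/131,291 = 10.26%.
After the first change, employed falls and unemployed rises by 3,506; labor force unchanged → E = 114,314, U = 16,977, labor force = 131,291.
After the second change, unemployed falls and employed rises by 9,148; labor force unchanged → E = 123,462, U = 7,829, labor force = 131,291.
New unemployment rate = 7,829 / 131,291 = 5.96%.
Change = 5.96% − 10.26% = −4.30 percentage points.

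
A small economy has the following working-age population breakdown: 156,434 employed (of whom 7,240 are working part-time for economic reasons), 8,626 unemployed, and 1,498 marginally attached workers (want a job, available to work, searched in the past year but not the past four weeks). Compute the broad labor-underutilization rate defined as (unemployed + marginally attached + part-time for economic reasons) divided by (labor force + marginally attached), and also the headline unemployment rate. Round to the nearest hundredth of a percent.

Broad underutilization rate ≈ 10.43%; headline unemployment rate ≈ 5.23%.

Labor force = 156,434 + 8,626 = 165,060.
Numerator = 8,626 + 1,498 + 7,240 = 17,364.
Denominator = 165,060 + 1,498 = 166,558.
Broad rate = 17,364 / 166,558 = 10.43%.
Headline unemployment rate = 8,626 / 165,060 = 5.23%.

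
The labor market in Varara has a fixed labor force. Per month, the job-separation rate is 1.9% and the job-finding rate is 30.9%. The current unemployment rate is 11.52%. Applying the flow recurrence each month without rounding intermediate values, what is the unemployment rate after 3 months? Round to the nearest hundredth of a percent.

Unemployment rate after three months ≈ 7.53%.

With a fixed labor force, u_{t+1} = u_t + s·(1−u_t) − f·u_t = u_t·(1−s−f) + s.
Here 1−s−f = 0.672 and s = 0.019.
u_1 = 0.115200 × 0.672 + 0.019 = 0.096414.
u_2 = 0.096414 × 0.672 + 0.019 = 0.083790.
u_3 = 0.083790 × 0.672 + 0.019 = 0.075307.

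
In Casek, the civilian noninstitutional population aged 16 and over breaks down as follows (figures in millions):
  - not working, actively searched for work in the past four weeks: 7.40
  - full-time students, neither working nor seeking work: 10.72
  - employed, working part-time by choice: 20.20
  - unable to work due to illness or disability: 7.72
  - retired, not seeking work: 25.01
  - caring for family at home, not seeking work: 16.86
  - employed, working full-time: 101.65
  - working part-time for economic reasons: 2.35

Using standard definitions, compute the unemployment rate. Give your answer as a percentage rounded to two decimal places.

Unemployment rate ≈ 5.62%.

Employed = 20.20 + 101.65 + 2.35 = 124.20 million (anyone who worked, including part-time for economic reasons, counts as employed).
Unemployed = 7.40 million.
Labor force = 124.20 + 7.40 = 131.60 million.
Unemployment rate = 7.40 / 131.60 = 5.62%.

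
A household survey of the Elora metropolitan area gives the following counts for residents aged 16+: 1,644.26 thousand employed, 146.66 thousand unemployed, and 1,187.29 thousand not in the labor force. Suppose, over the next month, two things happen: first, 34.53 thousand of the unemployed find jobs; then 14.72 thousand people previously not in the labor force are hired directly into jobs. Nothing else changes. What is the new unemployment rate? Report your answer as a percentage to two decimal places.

New unemployment rate ≈ 6.21%.

Initially, labor force = 1,644.26 + 146.66 = 1,790.92 thousand, so u = 146.66/1,790.92 = 8.19%.
After the first change, unemployed falls and employed rises by 34.53; labor force unchanged → E = 1,678.79, U = 112.13, labor force = 1,790.92 thousand.
After the second change, employed and labor force both rise by 14.72; unemployed unchanged → E = 1,693.51, U = 112.13, labor force = 1,805.64 thousand.
New unemployment rate = 112.13 / 1,805.64 = 6.21%.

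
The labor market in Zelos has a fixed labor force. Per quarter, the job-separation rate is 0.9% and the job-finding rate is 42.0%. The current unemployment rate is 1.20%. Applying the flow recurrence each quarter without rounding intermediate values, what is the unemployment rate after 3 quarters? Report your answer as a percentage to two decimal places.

Unemployment rate after three quarters ≈ 1.93%.

With a fixed labor force, u_{t+1} = u_t + s·(1−u_t) − f·u_t = u_t·(1−s−f) + s.
Here 1−s−f = 0.571 and s = 0.009.
u_1 = 0.012000 × 0.571 + 0.009 = 0.015852.
u_2 = 0.015852 × 0.571 + 0.009 = 0.018051.
u_3 = 0.018051 × 0.571 + 0.009 = 0.019307.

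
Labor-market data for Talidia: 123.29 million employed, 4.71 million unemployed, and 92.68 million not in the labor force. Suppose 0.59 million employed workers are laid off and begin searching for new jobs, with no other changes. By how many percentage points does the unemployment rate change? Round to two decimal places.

Initially, labor force = 123.29 + 4.71 = 128.00 million, so u = 4.71/128.00 = 3.68%.
After the change, employed falls and unemployed rises by 0.59; labor force unchanged → E = 122.70, U = 5.30, labor force = 128.00 million.
New unemployment rate = 5.30 / 128.00 = 4.14%.
Change = 4.14% − 3.68% = +0.46 percentage points.

The unemployment rate changes by +0.46 percentage points.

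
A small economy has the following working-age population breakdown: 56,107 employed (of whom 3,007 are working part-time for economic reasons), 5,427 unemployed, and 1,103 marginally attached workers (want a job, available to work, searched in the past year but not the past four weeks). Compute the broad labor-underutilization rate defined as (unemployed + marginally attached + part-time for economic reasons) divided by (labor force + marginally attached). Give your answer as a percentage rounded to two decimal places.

Labor force = 56,107 + 5,427 = 61,534.
Numerator = 5,427 + 1,103 + 3,007 = 9,537.
Denominator = 61,534 + 1,103 = 62,637.
Broad rate = 9,537 / 62,637 = 15.23%.

Broad underutilization rate ≈ 15.23%.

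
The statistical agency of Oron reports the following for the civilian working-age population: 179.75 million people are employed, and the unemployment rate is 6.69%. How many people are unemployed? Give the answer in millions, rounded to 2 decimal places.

About 12.89 million are unemployed.

Let U be the number unemployed. The labor force is E + U, and U/(E+U) = 0.0669.
So U = 0.0669 × 179.75 / (1 − 0.0669) = 12.0253 / 0.9331 ≈ 12.89 million.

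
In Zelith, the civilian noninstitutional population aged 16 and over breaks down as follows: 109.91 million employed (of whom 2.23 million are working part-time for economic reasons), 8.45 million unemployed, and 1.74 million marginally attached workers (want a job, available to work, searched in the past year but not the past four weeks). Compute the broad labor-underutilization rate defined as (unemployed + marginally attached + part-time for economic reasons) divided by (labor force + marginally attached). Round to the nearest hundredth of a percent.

Labor force = 109.91 + 8.45 = 118.36 million.
Numerator = 8.45 + 1.74 + 2.23 = 12.42 million.
Denominator = 118.36 + 1.74 = 120.10 million.
Broad rate = 12.42 / 120.10 = 10.34%.

Broad underutilization rate ≈ 10.34%.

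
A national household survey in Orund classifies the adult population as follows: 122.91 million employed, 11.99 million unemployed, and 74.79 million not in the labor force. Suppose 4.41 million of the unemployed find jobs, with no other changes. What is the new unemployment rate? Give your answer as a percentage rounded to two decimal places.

Initially, labor force = 122.91 + 11.99 = 134.90 million, so u = 11.99/134.90 = 8.89%.
After the change, unemployed falls and employed rises by 4.41; labor force unchanged → E = 127.32, U = 7.58, labor force = 134.90 million.
New unemployment rate = 7.58 / 134.90 = 5.62%.

New unemployment rate ≈ 5.62%.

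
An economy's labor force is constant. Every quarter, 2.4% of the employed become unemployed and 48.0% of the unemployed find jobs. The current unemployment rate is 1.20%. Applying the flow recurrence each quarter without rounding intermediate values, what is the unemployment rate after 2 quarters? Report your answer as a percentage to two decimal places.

Unemployment rate after two quarters ≈ 3.89%.

With a fixed labor force, u_{t+1} = u_t + s·(1−u_t) − f·u_t = u_t·(1−s−f) + s.
Here 1−s−f = 0.496 and s = 0.024.
u_1 = 0.012000 × 0.496 + 0.024 = 0.029952.
u_2 = 0.029952 × 0.496 + 0.024 = 0.038856.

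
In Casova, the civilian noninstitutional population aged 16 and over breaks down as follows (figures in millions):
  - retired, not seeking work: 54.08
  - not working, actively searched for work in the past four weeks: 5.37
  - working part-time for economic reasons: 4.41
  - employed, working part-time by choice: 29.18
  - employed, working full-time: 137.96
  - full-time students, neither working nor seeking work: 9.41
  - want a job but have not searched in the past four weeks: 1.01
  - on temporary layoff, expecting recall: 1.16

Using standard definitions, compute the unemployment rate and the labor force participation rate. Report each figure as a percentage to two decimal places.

Employed = 4.41 + 29.18 + 137.96 = 171.55 million (anyone who worked, including part-time for economic reasons, counts as employed).
Unemployed = 5.37 + 1.16 = 6.53 million (jobless and actively searching, or on temporary layoff).
Labor force = 171.55 + 6.53 = 178.08 million.
Not in labor force = 54.08 + 9.41 + 1.01 = 64.50 million (those not working and not actively searching are outside the labor force — including those who want a job but have given up searching).
Civilian working-age population = 178.08 + 64.50 = 242.58 million.
Unemployment rate = 6.53 / 178.08 = 3.67%.
Labor force participation rate = 178.08 / 242.58 = 73.41%.

Unemployment rate ≈ 3.67%; labor force participation rate ≈ 73.41%.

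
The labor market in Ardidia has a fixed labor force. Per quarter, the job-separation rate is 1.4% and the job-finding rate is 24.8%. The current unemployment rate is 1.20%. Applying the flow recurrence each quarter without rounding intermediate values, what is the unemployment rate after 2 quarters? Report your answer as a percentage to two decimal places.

With a fixed labor force, u_{t+1} = u_t + s·(1−u_t) − f·u_t = u_t·(1−s−f) + s.
Here 1−s−f = 0.738 and s = 0.014.
u_1 = 0.012000 × 0.738 + 0.014 = 0.022856.
u_2 = 0.022856 × 0.738 + 0.014 = 0.030868.

Unemployment rate after two quarters ≈ 3.09%.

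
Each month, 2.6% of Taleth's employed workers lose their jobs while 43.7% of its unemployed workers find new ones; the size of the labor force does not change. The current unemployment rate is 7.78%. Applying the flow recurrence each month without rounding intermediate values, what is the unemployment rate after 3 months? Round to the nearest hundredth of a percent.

With a fixed labor force, u_{t+1} = u_t + s·(1−u_t) − f·u_t = u_t·(1−s−f) + s.
Here 1−s−f = 0.537 and s = 0.026.
u_1 = 0.077800 × 0.537 + 0.026 = 0.067779.
u_2 = 0.067779 × 0.537 + 0.026 = 0.062397.
u_3 = 0.062397 × 0.537 + 0.026 = 0.059507.

Unemployment rate after three months ≈ 5.95%.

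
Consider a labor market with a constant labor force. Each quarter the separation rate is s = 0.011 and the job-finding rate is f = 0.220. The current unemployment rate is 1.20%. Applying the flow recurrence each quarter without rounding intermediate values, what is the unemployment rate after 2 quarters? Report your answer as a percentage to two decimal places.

Unemployment rate after two quarters ≈ 2.66%.

With a fixed labor force, u_{t+1} = u_t + s·(1−u_t) − f·u_t = u_t·(1−s−f) + s.
Here 1−s−f = 0.769 and s = 0.011.
u_1 = 0.012000 × 0.769 + 0.011 = 0.020228.
u_2 = 0.020228 × 0.769 + 0.011 = 0.026555.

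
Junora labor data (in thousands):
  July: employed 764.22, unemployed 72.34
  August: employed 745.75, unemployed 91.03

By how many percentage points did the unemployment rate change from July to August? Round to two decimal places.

July: labor force = 764.22 + 72.34 = 836.56; u = 72.34/836.56 = 8.65%.
August: labor force = 745.75 + 91.03 = 836.78; u = 91.03/836.78 = 10.88%.
Change = 10.88% − 8.65% = +2.23 pp.

The unemployment rate changed by +2.23 percentage points.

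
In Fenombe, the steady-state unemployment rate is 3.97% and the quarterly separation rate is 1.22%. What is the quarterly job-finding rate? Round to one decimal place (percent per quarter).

Job-finding rate ≈ 29.5% per quarter.

From u* = s/(s+f): f = s·(1−u)/u.
f = 1.22 × (1 − 0.0397) / 0.0397 = 1.1716 / 0.0397 ≈ 29.5% per quarter.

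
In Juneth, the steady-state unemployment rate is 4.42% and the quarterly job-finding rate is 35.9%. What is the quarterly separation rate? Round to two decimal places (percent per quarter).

From u* = s/(s+f): s = u·f/(1−u).
s = 0.0442 × 35.9 / (1 − 0.0442) = 1.5868 / 0.9558 ≈ 1.66% per quarter.

Separation rate ≈ 1.66% per quarter.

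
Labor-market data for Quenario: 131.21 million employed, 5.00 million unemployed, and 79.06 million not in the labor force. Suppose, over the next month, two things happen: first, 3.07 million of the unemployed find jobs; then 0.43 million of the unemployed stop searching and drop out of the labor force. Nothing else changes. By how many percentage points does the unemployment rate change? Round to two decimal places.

The unemployment rate changes by −2.57 percentage points.

Initially, labor force = 131.21 + 5.00 = 136.21 million, so u = 5.00/136.21 = 3.67%.
After the first change, unemployed falls and employed rises by 3.07; labor force unchanged → E = 134.28, U = 1.93, labor force = 136.21 million.
After the second change, unemployed and labor force both fall by 0.43 → E = 134.28, U = 1.50, labor force = 135.78 million.
New unemployment rate = 1.50 / 135.78 = 1.10%.
Change = 1.10% − 3.67% = −2.57 percentage points.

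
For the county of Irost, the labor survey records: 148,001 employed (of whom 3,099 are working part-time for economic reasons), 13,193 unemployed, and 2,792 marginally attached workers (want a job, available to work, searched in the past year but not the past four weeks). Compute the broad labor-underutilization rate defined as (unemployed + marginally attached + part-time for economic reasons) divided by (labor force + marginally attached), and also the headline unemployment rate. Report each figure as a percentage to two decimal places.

Labor force = 148,001 + 13,193 = 161,194.
Numerator = 13,193 + 2,792 + 3,099 = 19,084.
Denominator = 161,194 + 2,792 = 163,986.
Broad rate = 19,084 / 163,986 = 11.64%.
Headline unemployment rate = 13,193 / 161,194 = 8.18%.

Broad underutilization rate ≈ 11.64%; headline unemployment rate ≈ 8.18%.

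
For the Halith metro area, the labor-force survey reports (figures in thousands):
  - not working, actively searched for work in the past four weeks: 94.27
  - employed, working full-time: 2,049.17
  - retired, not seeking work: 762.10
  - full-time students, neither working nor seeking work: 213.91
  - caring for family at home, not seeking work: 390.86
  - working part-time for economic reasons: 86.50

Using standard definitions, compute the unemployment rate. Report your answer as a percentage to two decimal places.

Unemployment rate ≈ 4.23%.

Employed = 2,049.17 + 86.50 = 2,135.67 thousand (anyone who worked, including part-time for economic reasons, counts as employed).
Unemployed = 94.27 thousand.
Labor force = 2,135.67 + 94.27 = 2,229.94 thousand.
Unemployment rate = 94.27 / 2,229.94 = 4.23%.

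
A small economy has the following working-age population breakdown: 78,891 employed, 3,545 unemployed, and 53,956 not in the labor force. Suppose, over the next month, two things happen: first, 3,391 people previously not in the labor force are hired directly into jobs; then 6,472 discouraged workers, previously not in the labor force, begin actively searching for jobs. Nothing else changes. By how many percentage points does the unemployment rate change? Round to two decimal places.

Initially, labor force = 78,891 + 3,545 = 82,436, so u = 3,545/82,436 = 4.30%.
After the first change, employed and labor force both rise by 3,391; unemployed unchanged → E = 82,282, U = 3,545, labor force = 85,827.
After the second change, unemployed and labor force both rise by 6,472 → E = 82,282, U = 10,017, labor force = 92,299.
New unemployment rate = 10,017 / 92,299 = 10.85%.
Change = 10.85% − 4.30% = +6.55 percentage points.

The unemployment rate changes by +6.55 percentage points.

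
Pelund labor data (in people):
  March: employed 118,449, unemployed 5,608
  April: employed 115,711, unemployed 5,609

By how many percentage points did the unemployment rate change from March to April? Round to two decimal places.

The unemployment rate changed by +0.10 percentage points.

March: labor force = 118,449 + 5,608 = 124,057; u = 5,608/124,057 = 4.52%.
April: labor force = 115,711 + 5,609 = 121,320; u = 5,609/121,320 = 4.62%.
Change = 4.62% − 4.52% = +0.10 pp.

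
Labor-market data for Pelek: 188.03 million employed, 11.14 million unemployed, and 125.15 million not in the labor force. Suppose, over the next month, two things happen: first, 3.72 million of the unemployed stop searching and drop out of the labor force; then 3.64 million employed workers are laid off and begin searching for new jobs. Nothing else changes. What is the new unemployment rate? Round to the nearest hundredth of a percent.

Initially, labor force = 188.03 + 11.14 = 199.17 million, so u = 11.14/199.17 = 5.59%.
After the first change, unemployed and labor force both fall by 3.72 → E = 188.03, U = 7.42, labor force = 195.45 million.
After the second change, employed falls and unemployed rises by 3.64; labor force unchanged → E = 184.39, U = 11.06, labor force = 195.45 million.
New unemployment rate = 11.06 / 195.45 = 5.66%.

New unemployment rate ≈ 5.66%.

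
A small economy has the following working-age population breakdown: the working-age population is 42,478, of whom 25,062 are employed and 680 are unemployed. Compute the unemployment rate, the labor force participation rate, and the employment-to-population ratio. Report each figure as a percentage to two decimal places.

Labor force = employed + unemployed = 25,062 + 680 = 25,742.
Unemployment rate = 680 / 25,742 = 2.64%.
Labor force participation rate = 25,742 / 42,478 = 60.60%.
Employment-population ratio = 25,062 / 42,478 = 59.00%.

Unemployment rate ≈ 2.64%; labor force participation rate ≈ 60.60%; employment-population ratio ≈ 59.00%.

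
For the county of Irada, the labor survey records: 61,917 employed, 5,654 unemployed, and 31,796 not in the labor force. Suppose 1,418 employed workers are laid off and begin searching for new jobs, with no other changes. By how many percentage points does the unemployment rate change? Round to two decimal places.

Initially, labor force = 61,917 + 5,654 = 67,571, so u = 5,654/67,571 = 8.37%.
After the change, employed falls and unemployed rises by 1,418; labor force unchanged → E = 60,499, U = 7,072, labor force = 67,571.
New unemployment rate = 7,072 / 67,571 = 10.47%.
Change = 10.47% − 8.37% = +2.10 percentage points.

The unemployment rate changes by +2.10 percentage points.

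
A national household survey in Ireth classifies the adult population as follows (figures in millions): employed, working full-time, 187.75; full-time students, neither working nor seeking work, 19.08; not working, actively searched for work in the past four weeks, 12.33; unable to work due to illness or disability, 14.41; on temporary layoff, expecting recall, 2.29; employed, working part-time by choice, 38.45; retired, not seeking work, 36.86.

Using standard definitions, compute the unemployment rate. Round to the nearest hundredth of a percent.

Employed = 187.75 + 38.45 = 226.20 million.
Unemployed = 12.33 + 2.29 = 14.62 million (jobless and actively searching, or on temporary layoff).
Labor force = 226.20 + 14.62 = 240.82 million.
Unemployment rate = 14.62 / 240.82 = 6.07%.

Unemployment rate ≈ 6.07%.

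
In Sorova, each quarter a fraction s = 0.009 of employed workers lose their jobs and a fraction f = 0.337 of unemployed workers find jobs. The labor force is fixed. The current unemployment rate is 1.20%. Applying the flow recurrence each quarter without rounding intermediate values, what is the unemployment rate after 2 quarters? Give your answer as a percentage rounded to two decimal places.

With a fixed labor force, u_{t+1} = u_t + s·(1−u_t) − f·u_t = u_t·(1−s−f) + s.
Here 1−s−f = 0.654 and s = 0.009.
u_1 = 0.012000 × 0.654 + 0.009 = 0.016848.
u_2 = 0.016848 × 0.654 + 0.009 = 0.020019.

Unemployment rate after two quarters ≈ 2.00%.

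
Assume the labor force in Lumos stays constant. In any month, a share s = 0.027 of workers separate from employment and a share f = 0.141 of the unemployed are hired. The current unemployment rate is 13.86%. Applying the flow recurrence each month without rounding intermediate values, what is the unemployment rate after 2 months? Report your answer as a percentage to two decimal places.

Unemployment rate after two months ≈ 14.54%.

With a fixed labor force, u_{t+1} = u_t + s·(1−u_t) − f·u_t = u_t·(1−s−f) + s.
Here 1−s−f = 0.832 and s = 0.027.
u_1 = 0.138600 × 0.832 + 0.027 = 0.142315.
u_2 = 0.142315 × 0.832 + 0.027 = 0.145406.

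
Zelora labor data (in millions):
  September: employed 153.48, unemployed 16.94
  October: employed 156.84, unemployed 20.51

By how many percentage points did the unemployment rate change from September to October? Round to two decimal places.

The unemployment rate changed by +1.62 percentage points.

September: labor force = 153.48 + 16.94 = 170.42; u = 16.94/170.42 = 9.94%.
October: labor force = 156.84 + 20.51 = 177.35; u = 20.51/177.35 = 11.56%.
Change = 11.56% − 9.94% = +1.62 pp.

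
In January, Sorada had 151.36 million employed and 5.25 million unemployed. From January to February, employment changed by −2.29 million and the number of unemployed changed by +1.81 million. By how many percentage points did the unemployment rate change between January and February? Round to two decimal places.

The unemployment rate changed by +1.17 percentage points.

January: labor force = 151.36 + 5.25 = 156.61; u = 5.25/156.61 = 3.35%.
February: labor force = 149.07 + 7.06 = 156.13; u = 7.06/156.13 = 4.52%.
Change = 4.52% − 3.35% = +1.17 pp.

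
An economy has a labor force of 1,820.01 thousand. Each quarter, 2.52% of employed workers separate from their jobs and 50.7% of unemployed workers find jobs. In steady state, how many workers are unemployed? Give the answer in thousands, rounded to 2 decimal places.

Steady-state unemployment rate u* = s/(s+f) = 2.52/(2.52+50.7) = 0.047351.
Unemployed = u* × labor force = 0.047351 × 1,820.01 ≈ 86.18 thousand.

About 86.18 thousand are unemployed in steady state.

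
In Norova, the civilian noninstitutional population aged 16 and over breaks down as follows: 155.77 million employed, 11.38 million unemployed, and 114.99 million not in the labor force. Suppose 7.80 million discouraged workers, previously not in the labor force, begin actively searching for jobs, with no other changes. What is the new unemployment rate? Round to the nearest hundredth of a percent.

Initially, labor force = 155.77 + 11.38 = 167.15 million, so u = 11.38/167.15 = 6.81%.
After the change, unemployed and labor force both rise by 7.80 → E = 155.77, U = 19.18, labor force = 174.95 million.
New unemployment rate = 19.18 / 174.95 = 10.96%.

New unemployment rate ≈ 10.96%.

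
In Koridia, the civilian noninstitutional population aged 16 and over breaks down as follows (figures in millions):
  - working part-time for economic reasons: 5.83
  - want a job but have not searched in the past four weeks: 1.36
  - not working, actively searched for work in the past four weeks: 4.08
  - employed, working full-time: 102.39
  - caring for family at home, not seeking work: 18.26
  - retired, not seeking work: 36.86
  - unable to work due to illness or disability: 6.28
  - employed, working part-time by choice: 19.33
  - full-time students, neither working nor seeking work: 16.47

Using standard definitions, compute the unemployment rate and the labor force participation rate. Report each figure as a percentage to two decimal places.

Employed = 5.83 + 102.39 + 19.33 = 127.55 million (anyone who worked, including part-time for economic reasons, counts as employed).
Unemployed = 4.08 million.
Labor force = 127.55 + 4.08 = 131.63 million.
Not in labor force = 1.36 + 18.26 + 36.86 + 6.28 + 16.47 = 79.23 million (those not working and not actively searching are outside the labor force — including those who want a job but have given up searching).
Civilian working-age population = 131.63 + 79.23 = 210.86 million.
Unemployment rate = 4.08 / 131.63 = 3.10%.
Labor force participation rate = 131.63 / 210.86 = 62.43%.

Unemployment rate ≈ 3.10%; labor force participation rate ≈ 62.43%.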